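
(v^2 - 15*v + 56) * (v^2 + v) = v^4 - 14*v^3 + 41*v^2 + 56*v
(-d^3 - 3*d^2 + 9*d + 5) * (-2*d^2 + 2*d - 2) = 2*d^5 + 4*d^4 - 22*d^3 + 14*d^2 - 8*d - 10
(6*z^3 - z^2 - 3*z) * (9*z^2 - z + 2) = 54*z^5 - 15*z^4 - 14*z^3 + z^2 - 6*z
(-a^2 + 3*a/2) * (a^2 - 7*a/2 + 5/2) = -a^4 + 5*a^3 - 31*a^2/4 + 15*a/4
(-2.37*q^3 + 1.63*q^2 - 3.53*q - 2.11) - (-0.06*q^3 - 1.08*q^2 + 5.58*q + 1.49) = -2.31*q^3 + 2.71*q^2 - 9.11*q - 3.6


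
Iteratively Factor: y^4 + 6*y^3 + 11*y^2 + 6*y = (y + 3)*(y^3 + 3*y^2 + 2*y) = (y + 2)*(y + 3)*(y^2 + y) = y*(y + 2)*(y + 3)*(y + 1)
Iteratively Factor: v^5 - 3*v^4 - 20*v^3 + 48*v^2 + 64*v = (v - 4)*(v^4 + v^3 - 16*v^2 - 16*v) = (v - 4)^2*(v^3 + 5*v^2 + 4*v) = v*(v - 4)^2*(v^2 + 5*v + 4) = v*(v - 4)^2*(v + 1)*(v + 4)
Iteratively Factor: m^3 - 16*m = (m)*(m^2 - 16) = m*(m + 4)*(m - 4)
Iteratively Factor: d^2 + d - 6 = (d - 2)*(d + 3)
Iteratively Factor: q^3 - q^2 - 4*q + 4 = (q - 2)*(q^2 + q - 2) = (q - 2)*(q - 1)*(q + 2)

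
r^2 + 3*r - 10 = (r - 2)*(r + 5)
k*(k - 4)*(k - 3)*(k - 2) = k^4 - 9*k^3 + 26*k^2 - 24*k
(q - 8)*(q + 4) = q^2 - 4*q - 32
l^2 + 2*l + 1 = (l + 1)^2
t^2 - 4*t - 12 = (t - 6)*(t + 2)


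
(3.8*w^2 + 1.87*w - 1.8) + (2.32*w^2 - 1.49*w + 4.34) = 6.12*w^2 + 0.38*w + 2.54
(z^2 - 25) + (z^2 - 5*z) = 2*z^2 - 5*z - 25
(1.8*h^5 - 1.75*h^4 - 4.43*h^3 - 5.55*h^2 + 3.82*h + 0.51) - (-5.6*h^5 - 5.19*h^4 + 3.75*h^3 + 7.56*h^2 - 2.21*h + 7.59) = 7.4*h^5 + 3.44*h^4 - 8.18*h^3 - 13.11*h^2 + 6.03*h - 7.08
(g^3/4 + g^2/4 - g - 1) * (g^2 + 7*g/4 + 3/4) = g^5/4 + 11*g^4/16 - 3*g^3/8 - 41*g^2/16 - 5*g/2 - 3/4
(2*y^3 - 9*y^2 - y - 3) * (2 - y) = -2*y^4 + 13*y^3 - 17*y^2 + y - 6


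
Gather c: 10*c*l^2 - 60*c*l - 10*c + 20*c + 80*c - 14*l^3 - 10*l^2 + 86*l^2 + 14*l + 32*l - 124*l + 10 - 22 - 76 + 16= c*(10*l^2 - 60*l + 90) - 14*l^3 + 76*l^2 - 78*l - 72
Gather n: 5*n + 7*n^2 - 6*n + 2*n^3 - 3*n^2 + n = 2*n^3 + 4*n^2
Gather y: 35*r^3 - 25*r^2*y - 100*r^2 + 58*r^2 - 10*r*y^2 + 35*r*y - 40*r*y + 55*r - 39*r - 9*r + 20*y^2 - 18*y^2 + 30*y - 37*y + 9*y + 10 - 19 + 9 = 35*r^3 - 42*r^2 + 7*r + y^2*(2 - 10*r) + y*(-25*r^2 - 5*r + 2)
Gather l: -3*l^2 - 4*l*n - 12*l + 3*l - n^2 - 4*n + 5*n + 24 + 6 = -3*l^2 + l*(-4*n - 9) - n^2 + n + 30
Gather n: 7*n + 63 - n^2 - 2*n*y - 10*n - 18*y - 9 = -n^2 + n*(-2*y - 3) - 18*y + 54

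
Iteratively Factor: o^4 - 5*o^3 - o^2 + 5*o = (o - 5)*(o^3 - o) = (o - 5)*(o + 1)*(o^2 - o) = (o - 5)*(o - 1)*(o + 1)*(o)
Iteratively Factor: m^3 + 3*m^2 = (m)*(m^2 + 3*m) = m*(m + 3)*(m)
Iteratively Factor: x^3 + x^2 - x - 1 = (x - 1)*(x^2 + 2*x + 1) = (x - 1)*(x + 1)*(x + 1)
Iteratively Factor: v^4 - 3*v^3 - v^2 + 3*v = (v)*(v^3 - 3*v^2 - v + 3) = v*(v + 1)*(v^2 - 4*v + 3) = v*(v - 3)*(v + 1)*(v - 1)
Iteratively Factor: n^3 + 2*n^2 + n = (n)*(n^2 + 2*n + 1) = n*(n + 1)*(n + 1)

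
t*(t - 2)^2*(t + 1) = t^4 - 3*t^3 + 4*t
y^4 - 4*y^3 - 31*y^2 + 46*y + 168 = (y - 7)*(y - 3)*(y + 2)*(y + 4)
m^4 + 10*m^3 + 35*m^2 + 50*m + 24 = (m + 1)*(m + 2)*(m + 3)*(m + 4)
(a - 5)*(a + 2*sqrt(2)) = a^2 - 5*a + 2*sqrt(2)*a - 10*sqrt(2)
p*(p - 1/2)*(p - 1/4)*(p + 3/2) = p^4 + 3*p^3/4 - p^2 + 3*p/16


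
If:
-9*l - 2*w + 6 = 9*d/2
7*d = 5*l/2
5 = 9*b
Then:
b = 5/9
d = 20/99 - 20*w/297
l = 56/99 - 56*w/297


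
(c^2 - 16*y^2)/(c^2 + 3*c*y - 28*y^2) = (c + 4*y)/(c + 7*y)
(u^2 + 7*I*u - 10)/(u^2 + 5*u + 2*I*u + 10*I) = (u + 5*I)/(u + 5)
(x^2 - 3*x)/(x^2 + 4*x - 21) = x/(x + 7)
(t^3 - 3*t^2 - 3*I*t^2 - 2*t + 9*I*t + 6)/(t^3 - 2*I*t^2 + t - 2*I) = (t - 3)/(t + I)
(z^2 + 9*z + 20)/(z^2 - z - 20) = (z + 5)/(z - 5)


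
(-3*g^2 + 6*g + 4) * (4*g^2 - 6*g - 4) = -12*g^4 + 42*g^3 - 8*g^2 - 48*g - 16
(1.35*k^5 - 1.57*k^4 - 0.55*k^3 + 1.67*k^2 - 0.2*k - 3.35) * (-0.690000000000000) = -0.9315*k^5 + 1.0833*k^4 + 0.3795*k^3 - 1.1523*k^2 + 0.138*k + 2.3115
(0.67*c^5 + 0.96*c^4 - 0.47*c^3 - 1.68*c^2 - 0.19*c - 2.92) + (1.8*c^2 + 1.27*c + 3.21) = 0.67*c^5 + 0.96*c^4 - 0.47*c^3 + 0.12*c^2 + 1.08*c + 0.29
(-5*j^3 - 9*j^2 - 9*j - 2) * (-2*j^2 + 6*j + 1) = 10*j^5 - 12*j^4 - 41*j^3 - 59*j^2 - 21*j - 2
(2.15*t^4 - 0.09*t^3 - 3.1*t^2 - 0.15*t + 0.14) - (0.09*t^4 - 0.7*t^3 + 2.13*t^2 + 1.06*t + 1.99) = 2.06*t^4 + 0.61*t^3 - 5.23*t^2 - 1.21*t - 1.85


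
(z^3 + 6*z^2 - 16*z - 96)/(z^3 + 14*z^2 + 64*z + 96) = (z - 4)/(z + 4)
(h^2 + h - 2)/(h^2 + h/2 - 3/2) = 2*(h + 2)/(2*h + 3)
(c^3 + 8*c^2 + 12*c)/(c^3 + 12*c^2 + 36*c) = (c + 2)/(c + 6)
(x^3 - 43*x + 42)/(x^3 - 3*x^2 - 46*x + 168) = (x - 1)/(x - 4)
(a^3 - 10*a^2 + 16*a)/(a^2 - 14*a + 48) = a*(a - 2)/(a - 6)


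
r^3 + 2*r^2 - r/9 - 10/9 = (r - 2/3)*(r + 1)*(r + 5/3)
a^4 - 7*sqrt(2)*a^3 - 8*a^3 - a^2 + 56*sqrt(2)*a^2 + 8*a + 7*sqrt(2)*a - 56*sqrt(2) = (a - 8)*(a - 1)*(a + 1)*(a - 7*sqrt(2))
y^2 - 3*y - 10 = (y - 5)*(y + 2)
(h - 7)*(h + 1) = h^2 - 6*h - 7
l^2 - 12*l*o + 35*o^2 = (l - 7*o)*(l - 5*o)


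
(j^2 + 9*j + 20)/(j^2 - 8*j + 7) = (j^2 + 9*j + 20)/(j^2 - 8*j + 7)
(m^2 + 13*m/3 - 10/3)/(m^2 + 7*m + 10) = (m - 2/3)/(m + 2)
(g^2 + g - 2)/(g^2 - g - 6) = (g - 1)/(g - 3)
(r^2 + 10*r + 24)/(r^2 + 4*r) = (r + 6)/r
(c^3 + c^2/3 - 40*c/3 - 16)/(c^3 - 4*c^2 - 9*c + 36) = (c + 4/3)/(c - 3)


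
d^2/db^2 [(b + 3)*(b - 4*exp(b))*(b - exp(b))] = -5*b^2*exp(b) + 16*b*exp(2*b) - 35*b*exp(b) + 6*b + 64*exp(2*b) - 40*exp(b) + 6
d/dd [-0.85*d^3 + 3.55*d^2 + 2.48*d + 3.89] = -2.55*d^2 + 7.1*d + 2.48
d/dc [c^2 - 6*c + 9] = 2*c - 6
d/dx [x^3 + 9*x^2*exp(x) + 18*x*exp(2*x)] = 9*x^2*exp(x) + 3*x^2 + 36*x*exp(2*x) + 18*x*exp(x) + 18*exp(2*x)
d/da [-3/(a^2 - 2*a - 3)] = 6*(a - 1)/(-a^2 + 2*a + 3)^2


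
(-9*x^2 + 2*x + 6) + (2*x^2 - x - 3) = -7*x^2 + x + 3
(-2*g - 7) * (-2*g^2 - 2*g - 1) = 4*g^3 + 18*g^2 + 16*g + 7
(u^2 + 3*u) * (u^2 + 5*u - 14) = u^4 + 8*u^3 + u^2 - 42*u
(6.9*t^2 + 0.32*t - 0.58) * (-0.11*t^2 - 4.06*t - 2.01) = -0.759*t^4 - 28.0492*t^3 - 15.1044*t^2 + 1.7116*t + 1.1658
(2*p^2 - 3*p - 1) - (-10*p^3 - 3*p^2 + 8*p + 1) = 10*p^3 + 5*p^2 - 11*p - 2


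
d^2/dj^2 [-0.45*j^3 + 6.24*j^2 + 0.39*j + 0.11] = 12.48 - 2.7*j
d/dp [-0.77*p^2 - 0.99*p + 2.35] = -1.54*p - 0.99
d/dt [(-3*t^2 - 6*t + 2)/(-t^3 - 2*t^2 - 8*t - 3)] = (-3*t^4 - 12*t^3 + 18*t^2 + 26*t + 34)/(t^6 + 4*t^5 + 20*t^4 + 38*t^3 + 76*t^2 + 48*t + 9)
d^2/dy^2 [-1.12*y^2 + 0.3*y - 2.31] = -2.24000000000000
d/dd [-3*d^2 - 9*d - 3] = -6*d - 9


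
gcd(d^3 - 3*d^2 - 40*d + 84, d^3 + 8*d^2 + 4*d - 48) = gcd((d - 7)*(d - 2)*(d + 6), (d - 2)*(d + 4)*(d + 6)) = d^2 + 4*d - 12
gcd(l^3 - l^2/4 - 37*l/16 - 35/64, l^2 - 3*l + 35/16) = l - 7/4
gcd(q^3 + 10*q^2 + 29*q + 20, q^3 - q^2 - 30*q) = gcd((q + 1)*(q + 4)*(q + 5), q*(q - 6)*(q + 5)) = q + 5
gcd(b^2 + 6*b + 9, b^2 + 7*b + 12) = b + 3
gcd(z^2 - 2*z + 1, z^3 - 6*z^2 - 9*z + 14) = z - 1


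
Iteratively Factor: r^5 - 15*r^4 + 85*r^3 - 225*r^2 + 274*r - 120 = (r - 2)*(r^4 - 13*r^3 + 59*r^2 - 107*r + 60) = (r - 4)*(r - 2)*(r^3 - 9*r^2 + 23*r - 15) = (r - 4)*(r - 2)*(r - 1)*(r^2 - 8*r + 15) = (r - 5)*(r - 4)*(r - 2)*(r - 1)*(r - 3)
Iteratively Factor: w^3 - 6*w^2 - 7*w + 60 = (w + 3)*(w^2 - 9*w + 20) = (w - 4)*(w + 3)*(w - 5)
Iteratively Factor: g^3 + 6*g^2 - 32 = (g - 2)*(g^2 + 8*g + 16) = (g - 2)*(g + 4)*(g + 4)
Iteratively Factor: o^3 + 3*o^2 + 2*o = (o)*(o^2 + 3*o + 2) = o*(o + 2)*(o + 1)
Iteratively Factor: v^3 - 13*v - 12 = (v + 1)*(v^2 - v - 12) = (v - 4)*(v + 1)*(v + 3)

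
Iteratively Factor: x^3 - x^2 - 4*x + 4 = (x - 1)*(x^2 - 4) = (x - 1)*(x + 2)*(x - 2)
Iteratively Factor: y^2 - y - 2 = (y - 2)*(y + 1)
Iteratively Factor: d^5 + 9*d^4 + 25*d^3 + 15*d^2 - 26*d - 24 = (d + 4)*(d^4 + 5*d^3 + 5*d^2 - 5*d - 6) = (d - 1)*(d + 4)*(d^3 + 6*d^2 + 11*d + 6) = (d - 1)*(d + 2)*(d + 4)*(d^2 + 4*d + 3) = (d - 1)*(d + 1)*(d + 2)*(d + 4)*(d + 3)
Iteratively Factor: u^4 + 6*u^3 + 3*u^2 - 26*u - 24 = (u + 4)*(u^3 + 2*u^2 - 5*u - 6) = (u + 1)*(u + 4)*(u^2 + u - 6) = (u + 1)*(u + 3)*(u + 4)*(u - 2)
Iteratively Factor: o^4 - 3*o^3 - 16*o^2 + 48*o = (o + 4)*(o^3 - 7*o^2 + 12*o) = (o - 4)*(o + 4)*(o^2 - 3*o) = o*(o - 4)*(o + 4)*(o - 3)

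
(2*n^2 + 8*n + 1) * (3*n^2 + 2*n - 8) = 6*n^4 + 28*n^3 + 3*n^2 - 62*n - 8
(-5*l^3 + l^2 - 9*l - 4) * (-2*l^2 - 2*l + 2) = 10*l^5 + 8*l^4 + 6*l^3 + 28*l^2 - 10*l - 8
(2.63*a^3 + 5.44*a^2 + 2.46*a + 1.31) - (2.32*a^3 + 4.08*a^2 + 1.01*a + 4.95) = 0.31*a^3 + 1.36*a^2 + 1.45*a - 3.64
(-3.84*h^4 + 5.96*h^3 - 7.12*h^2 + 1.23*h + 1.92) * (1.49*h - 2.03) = -5.7216*h^5 + 16.6756*h^4 - 22.7076*h^3 + 16.2863*h^2 + 0.3639*h - 3.8976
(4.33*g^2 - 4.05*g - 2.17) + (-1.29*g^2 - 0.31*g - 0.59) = 3.04*g^2 - 4.36*g - 2.76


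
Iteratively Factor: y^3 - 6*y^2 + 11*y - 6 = (y - 2)*(y^2 - 4*y + 3) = (y - 2)*(y - 1)*(y - 3)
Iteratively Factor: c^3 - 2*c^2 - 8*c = (c)*(c^2 - 2*c - 8) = c*(c - 4)*(c + 2)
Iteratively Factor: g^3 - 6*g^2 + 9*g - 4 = (g - 1)*(g^2 - 5*g + 4) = (g - 4)*(g - 1)*(g - 1)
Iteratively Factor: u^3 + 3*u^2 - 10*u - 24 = (u - 3)*(u^2 + 6*u + 8) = (u - 3)*(u + 2)*(u + 4)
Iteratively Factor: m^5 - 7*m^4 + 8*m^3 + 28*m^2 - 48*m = (m - 4)*(m^4 - 3*m^3 - 4*m^2 + 12*m) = m*(m - 4)*(m^3 - 3*m^2 - 4*m + 12) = m*(m - 4)*(m - 2)*(m^2 - m - 6) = m*(m - 4)*(m - 2)*(m + 2)*(m - 3)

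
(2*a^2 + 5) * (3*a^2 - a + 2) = 6*a^4 - 2*a^3 + 19*a^2 - 5*a + 10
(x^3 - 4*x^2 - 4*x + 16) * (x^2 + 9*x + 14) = x^5 + 5*x^4 - 26*x^3 - 76*x^2 + 88*x + 224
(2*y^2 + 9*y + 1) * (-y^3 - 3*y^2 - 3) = -2*y^5 - 15*y^4 - 28*y^3 - 9*y^2 - 27*y - 3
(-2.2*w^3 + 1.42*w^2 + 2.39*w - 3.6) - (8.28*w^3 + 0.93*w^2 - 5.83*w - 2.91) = -10.48*w^3 + 0.49*w^2 + 8.22*w - 0.69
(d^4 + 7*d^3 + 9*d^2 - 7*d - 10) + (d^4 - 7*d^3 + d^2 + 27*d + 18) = 2*d^4 + 10*d^2 + 20*d + 8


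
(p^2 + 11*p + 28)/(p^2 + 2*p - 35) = (p + 4)/(p - 5)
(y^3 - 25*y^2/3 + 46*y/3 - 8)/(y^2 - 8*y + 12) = (3*y^2 - 7*y + 4)/(3*(y - 2))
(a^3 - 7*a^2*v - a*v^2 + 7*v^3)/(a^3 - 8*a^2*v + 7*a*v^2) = (a + v)/a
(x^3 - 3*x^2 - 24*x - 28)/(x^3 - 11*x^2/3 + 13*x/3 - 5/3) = 3*(x^3 - 3*x^2 - 24*x - 28)/(3*x^3 - 11*x^2 + 13*x - 5)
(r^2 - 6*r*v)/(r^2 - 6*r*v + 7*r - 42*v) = r/(r + 7)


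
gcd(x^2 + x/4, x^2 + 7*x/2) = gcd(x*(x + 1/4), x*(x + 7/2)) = x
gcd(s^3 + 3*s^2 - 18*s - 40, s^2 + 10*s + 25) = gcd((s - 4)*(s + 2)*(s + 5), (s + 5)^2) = s + 5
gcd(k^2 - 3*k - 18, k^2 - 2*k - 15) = k + 3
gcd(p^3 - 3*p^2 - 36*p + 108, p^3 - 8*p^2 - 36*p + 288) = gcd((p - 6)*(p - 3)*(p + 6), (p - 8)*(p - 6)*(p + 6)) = p^2 - 36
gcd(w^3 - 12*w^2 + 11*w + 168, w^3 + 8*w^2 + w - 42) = w + 3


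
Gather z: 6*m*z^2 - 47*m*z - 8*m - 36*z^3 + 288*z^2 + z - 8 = -8*m - 36*z^3 + z^2*(6*m + 288) + z*(1 - 47*m) - 8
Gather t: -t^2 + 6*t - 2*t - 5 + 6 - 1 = -t^2 + 4*t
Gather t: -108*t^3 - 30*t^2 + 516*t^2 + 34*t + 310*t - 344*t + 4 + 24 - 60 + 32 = -108*t^3 + 486*t^2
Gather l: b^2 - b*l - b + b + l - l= b^2 - b*l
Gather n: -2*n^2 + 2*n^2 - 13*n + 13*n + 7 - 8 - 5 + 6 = 0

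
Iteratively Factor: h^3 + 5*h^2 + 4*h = (h + 1)*(h^2 + 4*h) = h*(h + 1)*(h + 4)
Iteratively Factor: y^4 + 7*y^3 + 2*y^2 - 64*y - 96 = (y + 2)*(y^3 + 5*y^2 - 8*y - 48) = (y + 2)*(y + 4)*(y^2 + y - 12) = (y - 3)*(y + 2)*(y + 4)*(y + 4)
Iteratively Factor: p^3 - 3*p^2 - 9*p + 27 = (p - 3)*(p^2 - 9) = (p - 3)^2*(p + 3)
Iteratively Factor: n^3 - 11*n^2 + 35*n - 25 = (n - 5)*(n^2 - 6*n + 5) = (n - 5)*(n - 1)*(n - 5)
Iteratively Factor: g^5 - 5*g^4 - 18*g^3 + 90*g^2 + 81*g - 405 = (g - 5)*(g^4 - 18*g^2 + 81) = (g - 5)*(g - 3)*(g^3 + 3*g^2 - 9*g - 27) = (g - 5)*(g - 3)*(g + 3)*(g^2 - 9) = (g - 5)*(g - 3)^2*(g + 3)*(g + 3)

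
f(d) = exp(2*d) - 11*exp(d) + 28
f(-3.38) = 27.63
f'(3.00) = 585.92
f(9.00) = 65570863.21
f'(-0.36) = -6.70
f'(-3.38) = -0.37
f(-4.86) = 27.91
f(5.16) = 28445.45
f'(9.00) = 131230804.35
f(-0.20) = 19.66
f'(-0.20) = -7.67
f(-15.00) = 28.00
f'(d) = 2*exp(2*d) - 11*exp(d)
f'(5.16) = 58750.71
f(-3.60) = 27.70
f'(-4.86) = -0.09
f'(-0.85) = -4.34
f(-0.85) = 23.48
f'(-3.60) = -0.30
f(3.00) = 210.49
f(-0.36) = 20.81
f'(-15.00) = 0.00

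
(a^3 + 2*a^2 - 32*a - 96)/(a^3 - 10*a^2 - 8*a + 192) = (a + 4)/(a - 8)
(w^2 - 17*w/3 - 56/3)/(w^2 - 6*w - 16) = (w + 7/3)/(w + 2)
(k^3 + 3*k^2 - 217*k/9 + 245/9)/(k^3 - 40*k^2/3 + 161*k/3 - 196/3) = (3*k^2 + 16*k - 35)/(3*(k^2 - 11*k + 28))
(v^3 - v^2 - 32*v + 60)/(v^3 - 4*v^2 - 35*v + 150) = (v - 2)/(v - 5)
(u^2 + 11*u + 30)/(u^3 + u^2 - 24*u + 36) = (u + 5)/(u^2 - 5*u + 6)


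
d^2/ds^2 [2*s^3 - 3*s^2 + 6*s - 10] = 12*s - 6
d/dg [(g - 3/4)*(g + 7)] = 2*g + 25/4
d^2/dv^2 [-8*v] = 0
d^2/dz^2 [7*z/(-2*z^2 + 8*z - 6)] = 7*(-4*z*(z - 2)^2 + (3*z - 4)*(z^2 - 4*z + 3))/(z^2 - 4*z + 3)^3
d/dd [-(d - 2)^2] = 4 - 2*d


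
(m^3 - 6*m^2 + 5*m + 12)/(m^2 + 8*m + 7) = (m^2 - 7*m + 12)/(m + 7)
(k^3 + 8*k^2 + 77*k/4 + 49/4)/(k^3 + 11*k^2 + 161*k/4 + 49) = (k + 1)/(k + 4)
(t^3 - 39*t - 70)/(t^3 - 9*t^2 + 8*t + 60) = (t^2 - 2*t - 35)/(t^2 - 11*t + 30)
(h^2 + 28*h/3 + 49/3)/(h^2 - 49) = (h + 7/3)/(h - 7)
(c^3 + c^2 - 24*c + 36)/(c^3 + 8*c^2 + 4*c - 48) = (c - 3)/(c + 4)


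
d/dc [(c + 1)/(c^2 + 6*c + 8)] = (c^2 + 6*c - 2*(c + 1)*(c + 3) + 8)/(c^2 + 6*c + 8)^2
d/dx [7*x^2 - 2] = 14*x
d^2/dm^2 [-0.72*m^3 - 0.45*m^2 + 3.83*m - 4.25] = -4.32*m - 0.9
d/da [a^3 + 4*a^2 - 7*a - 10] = 3*a^2 + 8*a - 7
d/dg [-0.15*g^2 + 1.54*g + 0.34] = 1.54 - 0.3*g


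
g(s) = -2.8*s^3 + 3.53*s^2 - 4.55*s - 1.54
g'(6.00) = -264.59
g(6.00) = -506.56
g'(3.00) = -58.97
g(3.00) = -59.02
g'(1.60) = -14.76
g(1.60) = -11.25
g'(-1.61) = -37.69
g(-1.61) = 26.62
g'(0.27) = -3.26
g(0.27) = -2.57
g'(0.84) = -4.55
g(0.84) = -4.53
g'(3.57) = -86.40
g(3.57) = -100.19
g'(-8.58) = -683.50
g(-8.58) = 2065.93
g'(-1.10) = -22.48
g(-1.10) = 11.46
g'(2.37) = -35.00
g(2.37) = -29.77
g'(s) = -8.4*s^2 + 7.06*s - 4.55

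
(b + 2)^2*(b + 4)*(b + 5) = b^4 + 13*b^3 + 60*b^2 + 116*b + 80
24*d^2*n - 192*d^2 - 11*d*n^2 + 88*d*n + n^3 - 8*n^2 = (-8*d + n)*(-3*d + n)*(n - 8)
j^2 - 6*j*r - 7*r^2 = (j - 7*r)*(j + r)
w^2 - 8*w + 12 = (w - 6)*(w - 2)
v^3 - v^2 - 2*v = v*(v - 2)*(v + 1)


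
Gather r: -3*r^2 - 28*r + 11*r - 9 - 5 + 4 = -3*r^2 - 17*r - 10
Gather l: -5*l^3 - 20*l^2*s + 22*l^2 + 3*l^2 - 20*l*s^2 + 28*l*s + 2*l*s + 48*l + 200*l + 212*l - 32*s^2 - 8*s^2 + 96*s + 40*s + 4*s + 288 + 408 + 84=-5*l^3 + l^2*(25 - 20*s) + l*(-20*s^2 + 30*s + 460) - 40*s^2 + 140*s + 780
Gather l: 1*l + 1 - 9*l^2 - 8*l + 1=-9*l^2 - 7*l + 2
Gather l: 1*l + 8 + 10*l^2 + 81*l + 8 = 10*l^2 + 82*l + 16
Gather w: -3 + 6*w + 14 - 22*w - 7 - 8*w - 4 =-24*w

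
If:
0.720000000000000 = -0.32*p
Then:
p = -2.25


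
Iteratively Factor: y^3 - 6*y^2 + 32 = (y - 4)*(y^2 - 2*y - 8) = (y - 4)*(y + 2)*(y - 4)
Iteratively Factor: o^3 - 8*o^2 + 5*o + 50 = (o + 2)*(o^2 - 10*o + 25) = (o - 5)*(o + 2)*(o - 5)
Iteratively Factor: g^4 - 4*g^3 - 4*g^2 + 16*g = (g - 2)*(g^3 - 2*g^2 - 8*g) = (g - 2)*(g + 2)*(g^2 - 4*g) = g*(g - 2)*(g + 2)*(g - 4)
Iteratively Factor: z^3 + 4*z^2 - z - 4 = (z + 4)*(z^2 - 1) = (z + 1)*(z + 4)*(z - 1)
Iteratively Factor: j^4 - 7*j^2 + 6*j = (j - 2)*(j^3 + 2*j^2 - 3*j) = (j - 2)*(j + 3)*(j^2 - j) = j*(j - 2)*(j + 3)*(j - 1)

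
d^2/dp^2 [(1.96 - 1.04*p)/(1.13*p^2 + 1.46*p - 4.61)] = (-(1.04*p - 1.96)*(2.26*p + 1.46)*(4.52*p + 2.92) + (7.0512*p - 1.3928)*(1.13*p^2 + 1.46*p - 4.61))/(1.13*p^2 + 1.46*p - 4.61)^3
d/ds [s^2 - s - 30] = 2*s - 1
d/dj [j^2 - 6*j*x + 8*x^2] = 2*j - 6*x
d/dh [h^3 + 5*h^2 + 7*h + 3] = 3*h^2 + 10*h + 7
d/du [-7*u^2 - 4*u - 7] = -14*u - 4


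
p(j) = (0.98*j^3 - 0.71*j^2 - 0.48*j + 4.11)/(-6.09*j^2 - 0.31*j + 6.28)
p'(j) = (12.18*j + 0.31)*(0.98*j^3 - 0.71*j^2 - 0.48*j + 4.11)/(-6.09*j^2 - 0.31*j + 6.28)^2 + (2.94*j^2 - 1.42*j - 0.48)/(-6.09*j^2 - 0.31*j + 6.28)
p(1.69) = -0.52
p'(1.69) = 0.45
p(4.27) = -0.62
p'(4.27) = -0.14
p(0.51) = 0.84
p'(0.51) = 1.11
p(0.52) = 0.85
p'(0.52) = 1.17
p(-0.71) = 1.09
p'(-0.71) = -2.07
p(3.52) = -0.52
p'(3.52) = -0.12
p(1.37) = -0.83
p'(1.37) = 1.98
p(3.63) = -0.53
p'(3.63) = -0.13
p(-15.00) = 2.54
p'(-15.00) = -0.16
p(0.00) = 0.65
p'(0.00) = -0.04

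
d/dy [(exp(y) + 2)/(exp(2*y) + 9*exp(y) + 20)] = (-(exp(y) + 2)*(2*exp(y) + 9) + exp(2*y) + 9*exp(y) + 20)*exp(y)/(exp(2*y) + 9*exp(y) + 20)^2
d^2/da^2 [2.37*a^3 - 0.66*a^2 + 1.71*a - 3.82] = 14.22*a - 1.32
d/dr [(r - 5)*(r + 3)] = 2*r - 2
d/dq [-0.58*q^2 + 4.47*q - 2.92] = 4.47 - 1.16*q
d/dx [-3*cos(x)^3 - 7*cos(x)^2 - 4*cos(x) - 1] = (9*cos(x)^2 + 14*cos(x) + 4)*sin(x)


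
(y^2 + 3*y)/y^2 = (y + 3)/y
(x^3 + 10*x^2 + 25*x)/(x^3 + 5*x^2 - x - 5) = x*(x + 5)/(x^2 - 1)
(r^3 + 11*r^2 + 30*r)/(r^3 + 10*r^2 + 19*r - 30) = r/(r - 1)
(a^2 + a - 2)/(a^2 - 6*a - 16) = (a - 1)/(a - 8)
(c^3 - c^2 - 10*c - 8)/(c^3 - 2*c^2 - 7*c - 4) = (c + 2)/(c + 1)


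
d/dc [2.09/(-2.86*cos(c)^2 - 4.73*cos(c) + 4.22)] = -(11.9548*cos(c) + 9.8857)*sin(c)/(2.86*cos(c)^2 + 4.73*cos(c) - 4.22)^2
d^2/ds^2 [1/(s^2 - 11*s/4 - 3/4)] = 8*(16*s^2 - 44*s - (8*s - 11)^2 - 12)/(-4*s^2 + 11*s + 3)^3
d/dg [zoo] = 0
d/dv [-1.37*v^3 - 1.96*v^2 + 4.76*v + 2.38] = -4.11*v^2 - 3.92*v + 4.76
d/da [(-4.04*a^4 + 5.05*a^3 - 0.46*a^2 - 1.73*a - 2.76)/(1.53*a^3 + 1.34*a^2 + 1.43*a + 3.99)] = (-6.1812*a^6 - 10.8272*a^5 - 9.8608*a^4 - 44.7416*a^3 + 74.7773*a^2 + 3.726*a - 2.9559)/(2.3409*a^6 + 4.1004*a^5 + 6.1714*a^4 + 16.0418*a^3 + 12.7381*a^2 + 11.4114*a + 15.9201)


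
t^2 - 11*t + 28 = (t - 7)*(t - 4)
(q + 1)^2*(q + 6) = q^3 + 8*q^2 + 13*q + 6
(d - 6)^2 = d^2 - 12*d + 36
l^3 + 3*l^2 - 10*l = l*(l - 2)*(l + 5)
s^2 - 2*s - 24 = (s - 6)*(s + 4)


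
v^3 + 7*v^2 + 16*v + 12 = (v + 2)^2*(v + 3)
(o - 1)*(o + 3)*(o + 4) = o^3 + 6*o^2 + 5*o - 12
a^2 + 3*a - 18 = (a - 3)*(a + 6)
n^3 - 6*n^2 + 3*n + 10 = (n - 5)*(n - 2)*(n + 1)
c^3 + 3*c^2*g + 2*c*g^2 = c*(c + g)*(c + 2*g)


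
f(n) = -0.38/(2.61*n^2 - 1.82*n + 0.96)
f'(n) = -0.38*(1.82 - 5.22*n)/(2.61*n^2 - 1.82*n + 0.96)^2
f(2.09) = -0.04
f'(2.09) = 0.05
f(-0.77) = -0.10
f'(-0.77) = -0.15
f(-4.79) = -0.01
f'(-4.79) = -0.00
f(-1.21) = -0.05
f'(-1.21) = -0.06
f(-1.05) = -0.07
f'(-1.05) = -0.08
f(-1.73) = -0.03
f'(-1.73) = -0.03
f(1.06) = -0.19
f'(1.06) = 0.37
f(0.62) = -0.46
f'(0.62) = 0.77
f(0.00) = -0.40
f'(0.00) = -0.75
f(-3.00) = -0.01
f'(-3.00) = -0.01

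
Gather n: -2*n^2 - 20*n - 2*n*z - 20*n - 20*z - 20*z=-2*n^2 + n*(-2*z - 40) - 40*z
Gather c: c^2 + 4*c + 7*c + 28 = c^2 + 11*c + 28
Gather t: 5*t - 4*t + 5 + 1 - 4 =t + 2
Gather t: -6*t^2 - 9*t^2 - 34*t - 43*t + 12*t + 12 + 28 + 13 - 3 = -15*t^2 - 65*t + 50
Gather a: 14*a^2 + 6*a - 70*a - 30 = 14*a^2 - 64*a - 30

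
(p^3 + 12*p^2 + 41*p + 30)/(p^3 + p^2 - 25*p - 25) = (p + 6)/(p - 5)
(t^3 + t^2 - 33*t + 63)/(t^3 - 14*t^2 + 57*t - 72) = (t + 7)/(t - 8)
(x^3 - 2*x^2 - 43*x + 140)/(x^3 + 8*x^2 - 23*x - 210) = (x - 4)/(x + 6)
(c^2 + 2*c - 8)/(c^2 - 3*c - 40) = (-c^2 - 2*c + 8)/(-c^2 + 3*c + 40)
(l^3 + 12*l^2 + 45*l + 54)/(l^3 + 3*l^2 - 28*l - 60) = (l^2 + 6*l + 9)/(l^2 - 3*l - 10)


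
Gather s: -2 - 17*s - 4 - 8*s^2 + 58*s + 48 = -8*s^2 + 41*s + 42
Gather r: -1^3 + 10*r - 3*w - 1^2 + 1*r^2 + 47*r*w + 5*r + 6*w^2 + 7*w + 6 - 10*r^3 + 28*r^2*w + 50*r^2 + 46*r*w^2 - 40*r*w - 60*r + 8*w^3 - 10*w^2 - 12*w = -10*r^3 + r^2*(28*w + 51) + r*(46*w^2 + 7*w - 45) + 8*w^3 - 4*w^2 - 8*w + 4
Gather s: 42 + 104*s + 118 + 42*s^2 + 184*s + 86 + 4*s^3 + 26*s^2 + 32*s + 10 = 4*s^3 + 68*s^2 + 320*s + 256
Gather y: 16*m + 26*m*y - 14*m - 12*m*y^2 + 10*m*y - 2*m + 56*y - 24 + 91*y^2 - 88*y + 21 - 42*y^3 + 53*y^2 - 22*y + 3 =-42*y^3 + y^2*(144 - 12*m) + y*(36*m - 54)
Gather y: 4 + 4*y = 4*y + 4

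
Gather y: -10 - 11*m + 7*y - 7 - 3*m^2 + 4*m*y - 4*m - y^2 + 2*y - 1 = -3*m^2 - 15*m - y^2 + y*(4*m + 9) - 18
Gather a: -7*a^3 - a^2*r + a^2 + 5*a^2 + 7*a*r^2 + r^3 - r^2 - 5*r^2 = -7*a^3 + a^2*(6 - r) + 7*a*r^2 + r^3 - 6*r^2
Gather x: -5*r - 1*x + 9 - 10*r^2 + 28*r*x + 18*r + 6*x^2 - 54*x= -10*r^2 + 13*r + 6*x^2 + x*(28*r - 55) + 9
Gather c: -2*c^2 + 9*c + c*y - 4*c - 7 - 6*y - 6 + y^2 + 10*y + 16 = -2*c^2 + c*(y + 5) + y^2 + 4*y + 3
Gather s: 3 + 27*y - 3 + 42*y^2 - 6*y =42*y^2 + 21*y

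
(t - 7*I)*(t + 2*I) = t^2 - 5*I*t + 14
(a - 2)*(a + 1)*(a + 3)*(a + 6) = a^4 + 8*a^3 + 7*a^2 - 36*a - 36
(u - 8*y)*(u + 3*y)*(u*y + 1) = u^3*y - 5*u^2*y^2 + u^2 - 24*u*y^3 - 5*u*y - 24*y^2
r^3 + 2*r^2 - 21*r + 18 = (r - 3)*(r - 1)*(r + 6)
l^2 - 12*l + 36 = (l - 6)^2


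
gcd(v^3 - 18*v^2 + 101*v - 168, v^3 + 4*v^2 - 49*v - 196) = v - 7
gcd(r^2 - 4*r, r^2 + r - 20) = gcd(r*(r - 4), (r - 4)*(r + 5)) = r - 4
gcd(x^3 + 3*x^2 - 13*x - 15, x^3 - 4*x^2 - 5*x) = x + 1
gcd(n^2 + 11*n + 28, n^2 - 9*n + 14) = 1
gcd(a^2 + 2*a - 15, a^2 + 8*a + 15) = a + 5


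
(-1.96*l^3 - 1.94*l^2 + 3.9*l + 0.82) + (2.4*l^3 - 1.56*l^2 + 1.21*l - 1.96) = 0.44*l^3 - 3.5*l^2 + 5.11*l - 1.14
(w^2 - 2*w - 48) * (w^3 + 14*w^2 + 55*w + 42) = w^5 + 12*w^4 - 21*w^3 - 740*w^2 - 2724*w - 2016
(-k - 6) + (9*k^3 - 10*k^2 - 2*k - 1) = 9*k^3 - 10*k^2 - 3*k - 7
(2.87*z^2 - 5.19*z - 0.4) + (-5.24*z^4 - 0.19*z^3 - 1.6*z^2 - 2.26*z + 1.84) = -5.24*z^4 - 0.19*z^3 + 1.27*z^2 - 7.45*z + 1.44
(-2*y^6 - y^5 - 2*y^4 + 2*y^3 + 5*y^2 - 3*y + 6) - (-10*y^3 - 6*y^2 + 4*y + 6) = -2*y^6 - y^5 - 2*y^4 + 12*y^3 + 11*y^2 - 7*y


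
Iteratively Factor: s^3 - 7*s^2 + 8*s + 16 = (s - 4)*(s^2 - 3*s - 4) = (s - 4)*(s + 1)*(s - 4)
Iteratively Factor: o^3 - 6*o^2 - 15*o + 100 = (o - 5)*(o^2 - o - 20) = (o - 5)^2*(o + 4)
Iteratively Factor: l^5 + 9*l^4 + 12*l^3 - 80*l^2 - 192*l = (l + 4)*(l^4 + 5*l^3 - 8*l^2 - 48*l) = (l + 4)^2*(l^3 + l^2 - 12*l) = l*(l + 4)^2*(l^2 + l - 12) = l*(l + 4)^3*(l - 3)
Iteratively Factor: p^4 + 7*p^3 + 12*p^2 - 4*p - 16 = (p + 2)*(p^3 + 5*p^2 + 2*p - 8) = (p - 1)*(p + 2)*(p^2 + 6*p + 8) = (p - 1)*(p + 2)^2*(p + 4)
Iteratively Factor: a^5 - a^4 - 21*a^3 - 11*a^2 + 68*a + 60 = (a - 5)*(a^4 + 4*a^3 - a^2 - 16*a - 12) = (a - 5)*(a + 1)*(a^3 + 3*a^2 - 4*a - 12) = (a - 5)*(a + 1)*(a + 2)*(a^2 + a - 6) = (a - 5)*(a + 1)*(a + 2)*(a + 3)*(a - 2)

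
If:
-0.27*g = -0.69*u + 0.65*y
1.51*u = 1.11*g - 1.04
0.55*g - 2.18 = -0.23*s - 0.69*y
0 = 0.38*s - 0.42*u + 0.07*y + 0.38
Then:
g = 3.14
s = 0.72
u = 1.62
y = 0.42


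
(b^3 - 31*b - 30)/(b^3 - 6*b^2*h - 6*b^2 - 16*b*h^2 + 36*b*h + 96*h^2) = (b^2 + 6*b + 5)/(b^2 - 6*b*h - 16*h^2)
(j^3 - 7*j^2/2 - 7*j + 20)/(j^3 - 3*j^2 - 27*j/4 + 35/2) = 2*(j - 4)/(2*j - 7)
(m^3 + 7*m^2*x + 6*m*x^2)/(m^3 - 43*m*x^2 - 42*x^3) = m/(m - 7*x)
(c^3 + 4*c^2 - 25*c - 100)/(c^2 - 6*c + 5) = (c^2 + 9*c + 20)/(c - 1)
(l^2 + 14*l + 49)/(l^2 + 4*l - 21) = (l + 7)/(l - 3)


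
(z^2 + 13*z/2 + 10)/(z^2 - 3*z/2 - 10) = (z + 4)/(z - 4)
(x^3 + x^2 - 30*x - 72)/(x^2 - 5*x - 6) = (x^2 + 7*x + 12)/(x + 1)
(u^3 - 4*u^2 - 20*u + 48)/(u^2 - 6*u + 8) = (u^2 - 2*u - 24)/(u - 4)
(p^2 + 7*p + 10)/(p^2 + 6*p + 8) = (p + 5)/(p + 4)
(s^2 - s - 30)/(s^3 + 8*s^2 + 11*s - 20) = (s - 6)/(s^2 + 3*s - 4)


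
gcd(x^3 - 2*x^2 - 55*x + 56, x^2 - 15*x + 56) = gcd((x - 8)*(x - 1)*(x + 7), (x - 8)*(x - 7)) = x - 8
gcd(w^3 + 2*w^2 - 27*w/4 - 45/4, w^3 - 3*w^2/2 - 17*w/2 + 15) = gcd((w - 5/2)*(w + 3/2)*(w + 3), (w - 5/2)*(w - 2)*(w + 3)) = w^2 + w/2 - 15/2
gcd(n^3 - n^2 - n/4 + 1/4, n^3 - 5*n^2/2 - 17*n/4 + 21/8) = n - 1/2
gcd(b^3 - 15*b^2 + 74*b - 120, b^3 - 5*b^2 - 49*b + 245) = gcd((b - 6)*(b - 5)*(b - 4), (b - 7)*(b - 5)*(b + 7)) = b - 5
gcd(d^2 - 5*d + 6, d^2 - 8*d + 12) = d - 2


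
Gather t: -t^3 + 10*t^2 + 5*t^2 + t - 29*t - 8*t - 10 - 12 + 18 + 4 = -t^3 + 15*t^2 - 36*t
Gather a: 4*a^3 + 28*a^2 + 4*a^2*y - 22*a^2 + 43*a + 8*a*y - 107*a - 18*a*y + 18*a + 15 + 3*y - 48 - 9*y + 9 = 4*a^3 + a^2*(4*y + 6) + a*(-10*y - 46) - 6*y - 24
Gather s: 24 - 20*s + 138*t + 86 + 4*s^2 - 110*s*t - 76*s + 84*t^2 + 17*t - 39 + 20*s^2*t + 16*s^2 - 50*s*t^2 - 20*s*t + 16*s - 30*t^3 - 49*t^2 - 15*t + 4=s^2*(20*t + 20) + s*(-50*t^2 - 130*t - 80) - 30*t^3 + 35*t^2 + 140*t + 75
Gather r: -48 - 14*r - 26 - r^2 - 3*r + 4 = -r^2 - 17*r - 70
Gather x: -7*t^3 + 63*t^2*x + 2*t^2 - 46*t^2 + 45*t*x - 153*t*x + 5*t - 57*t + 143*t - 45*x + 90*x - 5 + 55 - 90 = -7*t^3 - 44*t^2 + 91*t + x*(63*t^2 - 108*t + 45) - 40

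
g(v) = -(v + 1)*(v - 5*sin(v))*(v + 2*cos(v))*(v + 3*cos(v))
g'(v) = -(1 - 3*sin(v))*(v + 1)*(v - 5*sin(v))*(v + 2*cos(v)) - (1 - 2*sin(v))*(v + 1)*(v - 5*sin(v))*(v + 3*cos(v)) - (1 - 5*cos(v))*(v + 1)*(v + 2*cos(v))*(v + 3*cos(v)) - (v - 5*sin(v))*(v + 2*cos(v))*(v + 3*cos(v)) = (v + 1)*(v - 5*sin(v))*(v + 2*cos(v))*(3*sin(v) - 1) + (v + 1)*(v - 5*sin(v))*(v + 3*cos(v))*(2*sin(v) - 1) + (v + 1)*(v + 2*cos(v))*(v + 3*cos(v))*(5*cos(v) - 1) - (v - 5*sin(v))*(v + 2*cos(v))*(v + 3*cos(v))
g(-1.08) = -0.01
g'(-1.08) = 0.27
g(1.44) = 26.73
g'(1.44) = -35.96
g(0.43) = 16.79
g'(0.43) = 47.62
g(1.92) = 8.96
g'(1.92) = -30.28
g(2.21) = 2.47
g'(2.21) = -14.45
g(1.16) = 34.16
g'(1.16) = -14.14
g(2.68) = 0.01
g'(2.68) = 0.61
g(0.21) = 6.86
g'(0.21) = 40.39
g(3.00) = -0.28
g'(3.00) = -6.39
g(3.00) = -0.28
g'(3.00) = -6.39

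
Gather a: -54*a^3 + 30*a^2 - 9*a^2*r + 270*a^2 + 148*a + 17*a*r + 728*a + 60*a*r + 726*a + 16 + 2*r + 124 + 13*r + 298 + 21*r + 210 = -54*a^3 + a^2*(300 - 9*r) + a*(77*r + 1602) + 36*r + 648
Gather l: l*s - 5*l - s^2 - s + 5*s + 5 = l*(s - 5) - s^2 + 4*s + 5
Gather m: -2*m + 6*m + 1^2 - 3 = 4*m - 2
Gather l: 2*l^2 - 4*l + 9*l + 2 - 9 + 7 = 2*l^2 + 5*l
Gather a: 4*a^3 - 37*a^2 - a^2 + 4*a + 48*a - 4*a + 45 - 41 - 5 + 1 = 4*a^3 - 38*a^2 + 48*a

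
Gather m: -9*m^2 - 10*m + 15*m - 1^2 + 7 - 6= -9*m^2 + 5*m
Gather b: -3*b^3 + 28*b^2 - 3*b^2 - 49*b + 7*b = -3*b^3 + 25*b^2 - 42*b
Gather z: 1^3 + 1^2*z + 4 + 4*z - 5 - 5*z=0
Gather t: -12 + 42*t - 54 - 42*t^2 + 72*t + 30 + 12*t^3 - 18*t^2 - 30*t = 12*t^3 - 60*t^2 + 84*t - 36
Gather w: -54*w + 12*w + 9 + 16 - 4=21 - 42*w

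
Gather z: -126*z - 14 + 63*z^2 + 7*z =63*z^2 - 119*z - 14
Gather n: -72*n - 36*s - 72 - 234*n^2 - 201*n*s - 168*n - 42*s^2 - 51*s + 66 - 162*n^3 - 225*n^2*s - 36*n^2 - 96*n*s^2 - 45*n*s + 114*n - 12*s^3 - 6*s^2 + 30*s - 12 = -162*n^3 + n^2*(-225*s - 270) + n*(-96*s^2 - 246*s - 126) - 12*s^3 - 48*s^2 - 57*s - 18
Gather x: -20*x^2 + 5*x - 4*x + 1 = -20*x^2 + x + 1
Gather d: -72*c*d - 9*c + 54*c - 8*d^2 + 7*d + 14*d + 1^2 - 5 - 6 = 45*c - 8*d^2 + d*(21 - 72*c) - 10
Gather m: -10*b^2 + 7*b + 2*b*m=-10*b^2 + 2*b*m + 7*b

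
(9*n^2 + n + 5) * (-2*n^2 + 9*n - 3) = -18*n^4 + 79*n^3 - 28*n^2 + 42*n - 15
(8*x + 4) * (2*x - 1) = 16*x^2 - 4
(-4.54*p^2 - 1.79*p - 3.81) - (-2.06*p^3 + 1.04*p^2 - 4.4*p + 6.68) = 2.06*p^3 - 5.58*p^2 + 2.61*p - 10.49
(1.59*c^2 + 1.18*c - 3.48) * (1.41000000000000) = 2.2419*c^2 + 1.6638*c - 4.9068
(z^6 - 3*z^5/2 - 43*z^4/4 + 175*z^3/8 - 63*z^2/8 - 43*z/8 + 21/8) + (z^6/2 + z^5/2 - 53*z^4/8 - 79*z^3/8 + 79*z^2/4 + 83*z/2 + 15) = 3*z^6/2 - z^5 - 139*z^4/8 + 12*z^3 + 95*z^2/8 + 289*z/8 + 141/8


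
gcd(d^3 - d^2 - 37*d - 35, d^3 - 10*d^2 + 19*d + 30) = d + 1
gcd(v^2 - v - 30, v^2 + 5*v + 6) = 1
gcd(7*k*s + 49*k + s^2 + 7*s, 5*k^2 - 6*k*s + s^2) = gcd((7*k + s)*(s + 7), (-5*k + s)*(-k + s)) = 1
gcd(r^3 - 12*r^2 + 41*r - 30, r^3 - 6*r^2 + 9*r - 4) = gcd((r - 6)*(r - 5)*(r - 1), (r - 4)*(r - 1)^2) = r - 1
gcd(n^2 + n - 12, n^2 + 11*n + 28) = n + 4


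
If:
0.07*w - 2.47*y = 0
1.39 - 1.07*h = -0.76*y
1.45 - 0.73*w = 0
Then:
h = 1.34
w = 1.99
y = 0.06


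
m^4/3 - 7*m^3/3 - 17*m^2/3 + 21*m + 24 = (m/3 + 1)*(m - 8)*(m - 3)*(m + 1)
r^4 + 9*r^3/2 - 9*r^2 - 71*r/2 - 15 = (r - 3)*(r + 1/2)*(r + 2)*(r + 5)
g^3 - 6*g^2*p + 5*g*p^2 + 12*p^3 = (g - 4*p)*(g - 3*p)*(g + p)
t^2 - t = t*(t - 1)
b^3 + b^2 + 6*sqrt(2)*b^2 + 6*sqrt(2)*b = b*(b + 1)*(b + 6*sqrt(2))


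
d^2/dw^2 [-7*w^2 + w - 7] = -14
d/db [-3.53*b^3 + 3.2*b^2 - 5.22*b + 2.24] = -10.59*b^2 + 6.4*b - 5.22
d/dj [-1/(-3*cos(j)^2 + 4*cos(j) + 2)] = 2*(3*cos(j) - 2)*sin(j)/(-3*cos(j)^2 + 4*cos(j) + 2)^2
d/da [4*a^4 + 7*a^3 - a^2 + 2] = a*(16*a^2 + 21*a - 2)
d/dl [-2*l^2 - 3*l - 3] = -4*l - 3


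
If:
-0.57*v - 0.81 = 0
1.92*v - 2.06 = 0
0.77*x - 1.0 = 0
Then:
No Solution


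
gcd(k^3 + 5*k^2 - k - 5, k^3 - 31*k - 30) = k^2 + 6*k + 5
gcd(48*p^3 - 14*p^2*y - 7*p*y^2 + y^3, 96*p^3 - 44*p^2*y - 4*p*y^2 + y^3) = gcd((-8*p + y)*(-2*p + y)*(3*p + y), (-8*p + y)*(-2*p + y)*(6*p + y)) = 16*p^2 - 10*p*y + y^2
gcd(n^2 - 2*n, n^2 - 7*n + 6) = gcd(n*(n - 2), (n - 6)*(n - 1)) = 1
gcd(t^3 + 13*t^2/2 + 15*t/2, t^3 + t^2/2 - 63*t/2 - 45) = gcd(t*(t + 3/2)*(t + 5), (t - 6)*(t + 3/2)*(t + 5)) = t^2 + 13*t/2 + 15/2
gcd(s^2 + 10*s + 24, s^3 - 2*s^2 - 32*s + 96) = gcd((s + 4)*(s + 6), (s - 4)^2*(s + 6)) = s + 6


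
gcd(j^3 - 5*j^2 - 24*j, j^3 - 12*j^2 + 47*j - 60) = 1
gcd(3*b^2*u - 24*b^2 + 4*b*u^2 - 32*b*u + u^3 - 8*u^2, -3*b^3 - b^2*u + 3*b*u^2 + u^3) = 3*b^2 + 4*b*u + u^2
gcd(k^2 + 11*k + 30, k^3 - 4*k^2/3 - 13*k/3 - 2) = 1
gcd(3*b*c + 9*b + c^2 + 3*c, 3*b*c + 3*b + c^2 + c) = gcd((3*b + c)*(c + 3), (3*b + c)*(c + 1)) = 3*b + c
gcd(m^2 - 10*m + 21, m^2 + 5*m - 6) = 1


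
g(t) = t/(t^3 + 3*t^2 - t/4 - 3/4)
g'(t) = t*(-3*t^2 - 6*t + 1/4)/(t^3 + 3*t^2 - t/4 - 3/4)^2 + 1/(t^3 + 3*t^2 - t/4 - 3/4)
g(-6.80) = 0.04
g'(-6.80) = 0.02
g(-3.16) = 2.03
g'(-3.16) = 13.35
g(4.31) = 0.03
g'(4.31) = -0.01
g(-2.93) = -5.02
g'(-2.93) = 69.92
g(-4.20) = 0.20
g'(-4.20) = 0.22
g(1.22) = 0.23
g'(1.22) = -0.32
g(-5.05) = 0.10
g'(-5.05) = 0.07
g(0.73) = 0.69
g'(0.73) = -2.81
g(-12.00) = 0.01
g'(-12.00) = 0.00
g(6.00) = 0.02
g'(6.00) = -0.00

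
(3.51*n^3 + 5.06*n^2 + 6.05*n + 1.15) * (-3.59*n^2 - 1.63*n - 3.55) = -12.6009*n^5 - 23.8867*n^4 - 42.4278*n^3 - 31.953*n^2 - 23.352*n - 4.0825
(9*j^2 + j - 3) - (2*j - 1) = 9*j^2 - j - 2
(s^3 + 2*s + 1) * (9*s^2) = 9*s^5 + 18*s^3 + 9*s^2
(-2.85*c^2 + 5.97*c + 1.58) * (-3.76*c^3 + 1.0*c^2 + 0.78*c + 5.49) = 10.716*c^5 - 25.2972*c^4 - 2.1938*c^3 - 9.4099*c^2 + 34.0077*c + 8.6742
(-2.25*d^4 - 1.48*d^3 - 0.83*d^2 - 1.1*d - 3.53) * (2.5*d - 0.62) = -5.625*d^5 - 2.305*d^4 - 1.1574*d^3 - 2.2354*d^2 - 8.143*d + 2.1886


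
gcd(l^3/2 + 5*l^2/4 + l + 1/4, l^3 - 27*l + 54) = 1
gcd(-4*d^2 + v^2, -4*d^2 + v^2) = -4*d^2 + v^2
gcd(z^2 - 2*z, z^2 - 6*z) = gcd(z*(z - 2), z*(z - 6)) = z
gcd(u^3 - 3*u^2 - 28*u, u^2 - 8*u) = u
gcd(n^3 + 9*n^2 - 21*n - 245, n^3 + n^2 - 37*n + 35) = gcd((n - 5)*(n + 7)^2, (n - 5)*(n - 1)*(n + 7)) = n^2 + 2*n - 35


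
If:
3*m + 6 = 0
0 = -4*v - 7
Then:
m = -2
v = -7/4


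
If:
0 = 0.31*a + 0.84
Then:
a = -2.71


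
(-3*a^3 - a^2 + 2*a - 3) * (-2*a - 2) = 6*a^4 + 8*a^3 - 2*a^2 + 2*a + 6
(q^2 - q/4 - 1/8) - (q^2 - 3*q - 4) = 11*q/4 + 31/8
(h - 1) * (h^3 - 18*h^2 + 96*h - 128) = h^4 - 19*h^3 + 114*h^2 - 224*h + 128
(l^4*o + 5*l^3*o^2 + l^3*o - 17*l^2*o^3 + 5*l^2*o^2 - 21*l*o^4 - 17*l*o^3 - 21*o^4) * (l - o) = l^5*o + 4*l^4*o^2 + l^4*o - 22*l^3*o^3 + 4*l^3*o^2 - 4*l^2*o^4 - 22*l^2*o^3 + 21*l*o^5 - 4*l*o^4 + 21*o^5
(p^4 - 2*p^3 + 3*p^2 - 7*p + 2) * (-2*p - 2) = -2*p^5 + 2*p^4 - 2*p^3 + 8*p^2 + 10*p - 4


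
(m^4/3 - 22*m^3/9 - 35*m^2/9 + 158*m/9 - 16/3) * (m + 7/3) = m^5/3 - 5*m^4/3 - 259*m^3/27 + 229*m^2/27 + 962*m/27 - 112/9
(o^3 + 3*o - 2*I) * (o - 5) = o^4 - 5*o^3 + 3*o^2 - 15*o - 2*I*o + 10*I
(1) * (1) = 1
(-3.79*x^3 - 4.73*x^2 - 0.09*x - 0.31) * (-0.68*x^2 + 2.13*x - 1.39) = 2.5772*x^5 - 4.8563*x^4 - 4.7456*x^3 + 6.5938*x^2 - 0.5352*x + 0.4309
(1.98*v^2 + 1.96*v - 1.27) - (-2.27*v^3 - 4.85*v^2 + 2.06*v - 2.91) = 2.27*v^3 + 6.83*v^2 - 0.1*v + 1.64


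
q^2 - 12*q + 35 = (q - 7)*(q - 5)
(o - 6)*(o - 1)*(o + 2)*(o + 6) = o^4 + o^3 - 38*o^2 - 36*o + 72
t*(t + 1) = t^2 + t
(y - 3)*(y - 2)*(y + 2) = y^3 - 3*y^2 - 4*y + 12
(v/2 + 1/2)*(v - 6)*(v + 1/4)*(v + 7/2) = v^4/2 - 5*v^3/8 - 191*v^2/16 - 215*v/16 - 21/8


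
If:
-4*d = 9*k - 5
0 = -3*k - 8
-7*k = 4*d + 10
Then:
No Solution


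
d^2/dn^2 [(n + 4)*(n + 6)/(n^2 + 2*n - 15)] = 2*(8*n^3 + 117*n^2 + 594*n + 981)/(n^6 + 6*n^5 - 33*n^4 - 172*n^3 + 495*n^2 + 1350*n - 3375)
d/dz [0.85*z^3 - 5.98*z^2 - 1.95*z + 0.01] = 2.55*z^2 - 11.96*z - 1.95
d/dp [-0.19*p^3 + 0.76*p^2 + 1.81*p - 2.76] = -0.57*p^2 + 1.52*p + 1.81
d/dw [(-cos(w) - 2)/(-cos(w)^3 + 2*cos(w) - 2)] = (3*cos(w)/2 + 3*cos(2*w) + cos(3*w)/2 - 3)*sin(w)/(cos(w)^3 - 2*cos(w) + 2)^2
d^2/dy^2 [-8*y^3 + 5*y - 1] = -48*y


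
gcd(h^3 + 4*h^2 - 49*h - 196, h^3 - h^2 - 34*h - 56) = h^2 - 3*h - 28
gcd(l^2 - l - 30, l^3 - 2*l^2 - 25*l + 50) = l + 5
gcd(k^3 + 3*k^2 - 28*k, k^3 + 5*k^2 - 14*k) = k^2 + 7*k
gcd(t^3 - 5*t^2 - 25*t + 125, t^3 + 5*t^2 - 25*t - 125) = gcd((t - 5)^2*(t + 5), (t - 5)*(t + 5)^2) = t^2 - 25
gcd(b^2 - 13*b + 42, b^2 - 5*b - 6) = b - 6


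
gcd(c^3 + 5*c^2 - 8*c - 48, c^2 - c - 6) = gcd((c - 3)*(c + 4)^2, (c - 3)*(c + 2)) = c - 3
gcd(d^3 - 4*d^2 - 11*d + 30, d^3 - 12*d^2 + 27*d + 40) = d - 5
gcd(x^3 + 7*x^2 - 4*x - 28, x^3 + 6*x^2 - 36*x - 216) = 1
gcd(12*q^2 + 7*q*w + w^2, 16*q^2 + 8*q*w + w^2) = 4*q + w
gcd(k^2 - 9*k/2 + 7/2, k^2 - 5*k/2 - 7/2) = k - 7/2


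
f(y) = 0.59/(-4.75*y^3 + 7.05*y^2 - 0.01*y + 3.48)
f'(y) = 0.59*(14.25*y^2 - 14.1*y + 0.01)/(-4.75*y^3 + 7.05*y^2 - 0.01*y + 3.48)^2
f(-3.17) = 0.00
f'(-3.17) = 0.00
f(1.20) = 0.11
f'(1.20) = 0.07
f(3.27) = -0.01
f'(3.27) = 0.01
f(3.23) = -0.01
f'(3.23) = 0.01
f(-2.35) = 0.01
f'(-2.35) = 0.01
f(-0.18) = 0.16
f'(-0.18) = 0.13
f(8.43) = -0.00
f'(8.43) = 0.00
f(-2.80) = 0.00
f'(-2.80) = 0.00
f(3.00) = -0.01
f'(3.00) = 0.01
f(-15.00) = 0.00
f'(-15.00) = 0.00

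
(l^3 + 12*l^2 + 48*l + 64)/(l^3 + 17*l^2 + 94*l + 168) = (l^2 + 8*l + 16)/(l^2 + 13*l + 42)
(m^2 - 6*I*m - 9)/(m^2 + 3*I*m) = (m^2 - 6*I*m - 9)/(m*(m + 3*I))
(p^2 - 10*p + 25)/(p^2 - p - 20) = (p - 5)/(p + 4)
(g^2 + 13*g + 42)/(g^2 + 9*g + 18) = (g + 7)/(g + 3)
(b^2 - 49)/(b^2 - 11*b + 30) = (b^2 - 49)/(b^2 - 11*b + 30)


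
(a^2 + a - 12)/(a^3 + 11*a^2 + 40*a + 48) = (a - 3)/(a^2 + 7*a + 12)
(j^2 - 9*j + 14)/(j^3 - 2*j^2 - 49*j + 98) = 1/(j + 7)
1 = 1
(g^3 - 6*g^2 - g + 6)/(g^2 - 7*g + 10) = (g^3 - 6*g^2 - g + 6)/(g^2 - 7*g + 10)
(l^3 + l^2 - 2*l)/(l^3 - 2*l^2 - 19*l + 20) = l*(l + 2)/(l^2 - l - 20)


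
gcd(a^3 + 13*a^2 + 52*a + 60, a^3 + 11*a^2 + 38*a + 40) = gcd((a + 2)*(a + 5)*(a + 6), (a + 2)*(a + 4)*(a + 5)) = a^2 + 7*a + 10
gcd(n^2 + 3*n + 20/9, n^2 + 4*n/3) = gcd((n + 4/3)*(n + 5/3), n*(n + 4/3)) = n + 4/3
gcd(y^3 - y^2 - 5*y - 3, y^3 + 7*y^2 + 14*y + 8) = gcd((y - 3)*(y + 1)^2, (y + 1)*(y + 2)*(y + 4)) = y + 1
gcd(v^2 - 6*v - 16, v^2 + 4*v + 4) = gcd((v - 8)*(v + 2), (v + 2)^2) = v + 2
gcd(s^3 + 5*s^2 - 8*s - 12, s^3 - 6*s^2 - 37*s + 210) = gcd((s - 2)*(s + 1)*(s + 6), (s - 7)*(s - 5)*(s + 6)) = s + 6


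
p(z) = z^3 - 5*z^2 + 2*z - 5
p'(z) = 3*z^2 - 10*z + 2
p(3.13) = -17.06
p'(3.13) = 0.09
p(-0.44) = -6.93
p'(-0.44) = 6.98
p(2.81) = -16.67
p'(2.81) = -2.41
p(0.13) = -4.82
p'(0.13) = 0.75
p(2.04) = -13.24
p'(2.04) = -5.92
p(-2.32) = -49.04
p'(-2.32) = 41.35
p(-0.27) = -5.92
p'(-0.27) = 4.92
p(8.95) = 329.30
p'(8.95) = 152.81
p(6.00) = 43.00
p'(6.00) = 50.00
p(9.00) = 337.00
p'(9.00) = 155.00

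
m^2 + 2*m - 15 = (m - 3)*(m + 5)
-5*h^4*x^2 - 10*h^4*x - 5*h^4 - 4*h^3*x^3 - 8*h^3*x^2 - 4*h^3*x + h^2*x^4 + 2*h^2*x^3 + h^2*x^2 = (-5*h + x)*(h + x)*(h*x + h)^2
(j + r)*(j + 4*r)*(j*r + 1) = j^3*r + 5*j^2*r^2 + j^2 + 4*j*r^3 + 5*j*r + 4*r^2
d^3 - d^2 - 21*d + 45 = (d - 3)^2*(d + 5)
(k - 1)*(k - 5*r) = k^2 - 5*k*r - k + 5*r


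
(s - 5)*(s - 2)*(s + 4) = s^3 - 3*s^2 - 18*s + 40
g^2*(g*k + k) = g^3*k + g^2*k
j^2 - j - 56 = (j - 8)*(j + 7)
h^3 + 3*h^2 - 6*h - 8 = (h - 2)*(h + 1)*(h + 4)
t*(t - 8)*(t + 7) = t^3 - t^2 - 56*t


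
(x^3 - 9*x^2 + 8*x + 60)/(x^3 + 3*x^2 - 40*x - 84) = (x - 5)/(x + 7)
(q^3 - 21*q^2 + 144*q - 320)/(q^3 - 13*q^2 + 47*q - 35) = (q^2 - 16*q + 64)/(q^2 - 8*q + 7)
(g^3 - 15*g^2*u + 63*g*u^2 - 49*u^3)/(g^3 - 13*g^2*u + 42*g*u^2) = (-g^2 + 8*g*u - 7*u^2)/(g*(-g + 6*u))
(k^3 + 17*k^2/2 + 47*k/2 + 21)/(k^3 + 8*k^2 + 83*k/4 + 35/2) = 2*(k + 3)/(2*k + 5)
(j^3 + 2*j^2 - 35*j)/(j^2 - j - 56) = j*(j - 5)/(j - 8)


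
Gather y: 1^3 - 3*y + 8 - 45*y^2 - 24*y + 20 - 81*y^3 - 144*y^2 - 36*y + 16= -81*y^3 - 189*y^2 - 63*y + 45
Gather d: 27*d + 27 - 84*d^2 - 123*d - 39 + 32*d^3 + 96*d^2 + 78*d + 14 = 32*d^3 + 12*d^2 - 18*d + 2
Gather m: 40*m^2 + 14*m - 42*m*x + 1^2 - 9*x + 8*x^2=40*m^2 + m*(14 - 42*x) + 8*x^2 - 9*x + 1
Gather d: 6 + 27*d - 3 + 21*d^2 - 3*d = 21*d^2 + 24*d + 3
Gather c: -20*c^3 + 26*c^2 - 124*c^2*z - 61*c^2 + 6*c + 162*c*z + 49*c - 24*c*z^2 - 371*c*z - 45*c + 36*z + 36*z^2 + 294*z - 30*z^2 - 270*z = -20*c^3 + c^2*(-124*z - 35) + c*(-24*z^2 - 209*z + 10) + 6*z^2 + 60*z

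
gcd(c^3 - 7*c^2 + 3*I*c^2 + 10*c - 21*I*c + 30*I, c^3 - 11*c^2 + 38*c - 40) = c^2 - 7*c + 10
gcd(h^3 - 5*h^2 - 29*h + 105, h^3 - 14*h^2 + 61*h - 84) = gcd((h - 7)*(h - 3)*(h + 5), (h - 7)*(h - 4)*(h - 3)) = h^2 - 10*h + 21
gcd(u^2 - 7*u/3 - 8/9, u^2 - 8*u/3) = u - 8/3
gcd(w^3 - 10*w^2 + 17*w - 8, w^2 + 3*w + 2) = 1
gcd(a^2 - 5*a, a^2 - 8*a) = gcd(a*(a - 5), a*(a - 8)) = a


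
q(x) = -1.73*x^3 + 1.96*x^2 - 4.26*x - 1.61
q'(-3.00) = -62.73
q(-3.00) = 75.52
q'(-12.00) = -798.66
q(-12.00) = 3321.19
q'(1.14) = -6.54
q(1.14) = -6.48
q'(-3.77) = -92.80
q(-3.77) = 135.01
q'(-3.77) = -92.80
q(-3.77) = 135.01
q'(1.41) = -9.05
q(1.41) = -8.57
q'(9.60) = -444.94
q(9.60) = -1392.47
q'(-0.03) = -4.38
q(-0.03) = -1.48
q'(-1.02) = -13.66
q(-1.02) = 6.61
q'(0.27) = -3.58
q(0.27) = -2.65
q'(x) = -5.19*x^2 + 3.92*x - 4.26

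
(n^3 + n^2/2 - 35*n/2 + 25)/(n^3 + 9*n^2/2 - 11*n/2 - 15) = (2*n - 5)/(2*n + 3)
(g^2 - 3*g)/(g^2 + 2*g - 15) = g/(g + 5)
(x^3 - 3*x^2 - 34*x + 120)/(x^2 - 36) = (x^2 - 9*x + 20)/(x - 6)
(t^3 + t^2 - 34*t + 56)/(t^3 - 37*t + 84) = (t - 2)/(t - 3)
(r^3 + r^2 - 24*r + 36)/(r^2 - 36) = (r^2 - 5*r + 6)/(r - 6)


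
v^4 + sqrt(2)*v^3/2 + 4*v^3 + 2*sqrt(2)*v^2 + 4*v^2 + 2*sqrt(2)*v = v*(v + 2)*(sqrt(2)*v/2 + sqrt(2))*(sqrt(2)*v + 1)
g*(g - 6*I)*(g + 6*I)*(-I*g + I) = -I*g^4 + I*g^3 - 36*I*g^2 + 36*I*g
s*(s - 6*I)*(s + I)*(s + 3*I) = s^4 - 2*I*s^3 + 21*s^2 + 18*I*s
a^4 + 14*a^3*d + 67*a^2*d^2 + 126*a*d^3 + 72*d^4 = (a + d)*(a + 3*d)*(a + 4*d)*(a + 6*d)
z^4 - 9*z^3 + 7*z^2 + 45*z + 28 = (z - 7)*(z - 4)*(z + 1)^2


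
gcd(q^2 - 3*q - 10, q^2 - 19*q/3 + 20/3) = q - 5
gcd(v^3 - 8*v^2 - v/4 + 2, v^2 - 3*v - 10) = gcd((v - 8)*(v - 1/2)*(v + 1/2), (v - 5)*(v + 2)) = 1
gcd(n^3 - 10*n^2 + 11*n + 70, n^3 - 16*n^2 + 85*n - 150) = n - 5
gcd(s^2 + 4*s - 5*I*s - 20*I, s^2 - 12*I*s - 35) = s - 5*I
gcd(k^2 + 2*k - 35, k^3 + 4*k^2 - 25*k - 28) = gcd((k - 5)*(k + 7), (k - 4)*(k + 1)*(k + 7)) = k + 7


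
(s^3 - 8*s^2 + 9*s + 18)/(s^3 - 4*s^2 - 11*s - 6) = (s - 3)/(s + 1)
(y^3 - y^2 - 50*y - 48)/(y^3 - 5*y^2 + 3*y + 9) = (y^2 - 2*y - 48)/(y^2 - 6*y + 9)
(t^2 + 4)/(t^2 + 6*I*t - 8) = (t - 2*I)/(t + 4*I)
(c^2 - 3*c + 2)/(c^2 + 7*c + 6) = (c^2 - 3*c + 2)/(c^2 + 7*c + 6)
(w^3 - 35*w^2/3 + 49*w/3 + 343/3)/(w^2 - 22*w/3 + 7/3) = (3*w^2 - 14*w - 49)/(3*w - 1)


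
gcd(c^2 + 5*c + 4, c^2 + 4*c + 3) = c + 1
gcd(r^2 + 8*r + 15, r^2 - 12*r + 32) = 1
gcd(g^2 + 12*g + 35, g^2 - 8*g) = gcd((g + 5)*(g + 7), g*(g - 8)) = 1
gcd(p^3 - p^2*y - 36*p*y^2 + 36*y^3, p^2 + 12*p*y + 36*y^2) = p + 6*y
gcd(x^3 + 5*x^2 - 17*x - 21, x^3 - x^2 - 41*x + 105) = x^2 + 4*x - 21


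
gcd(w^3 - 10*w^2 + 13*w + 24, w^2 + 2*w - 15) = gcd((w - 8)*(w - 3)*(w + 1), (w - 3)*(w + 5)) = w - 3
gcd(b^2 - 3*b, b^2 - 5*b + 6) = b - 3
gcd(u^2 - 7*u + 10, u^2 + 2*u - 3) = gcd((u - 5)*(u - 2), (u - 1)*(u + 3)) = 1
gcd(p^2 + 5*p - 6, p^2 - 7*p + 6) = p - 1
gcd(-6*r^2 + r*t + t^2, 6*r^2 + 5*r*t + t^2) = 3*r + t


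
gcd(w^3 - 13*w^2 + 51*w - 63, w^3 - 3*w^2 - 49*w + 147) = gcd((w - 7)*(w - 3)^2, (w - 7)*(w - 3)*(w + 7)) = w^2 - 10*w + 21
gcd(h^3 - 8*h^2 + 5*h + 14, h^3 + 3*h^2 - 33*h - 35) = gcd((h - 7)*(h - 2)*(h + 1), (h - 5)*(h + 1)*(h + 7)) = h + 1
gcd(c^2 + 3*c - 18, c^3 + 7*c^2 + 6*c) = c + 6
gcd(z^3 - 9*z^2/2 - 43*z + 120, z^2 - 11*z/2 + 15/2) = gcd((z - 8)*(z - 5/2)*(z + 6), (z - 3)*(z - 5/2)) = z - 5/2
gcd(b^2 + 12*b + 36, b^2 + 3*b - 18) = b + 6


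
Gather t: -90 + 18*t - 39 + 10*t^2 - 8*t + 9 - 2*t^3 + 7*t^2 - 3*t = -2*t^3 + 17*t^2 + 7*t - 120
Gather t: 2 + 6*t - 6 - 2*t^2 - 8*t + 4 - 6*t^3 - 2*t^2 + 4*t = -6*t^3 - 4*t^2 + 2*t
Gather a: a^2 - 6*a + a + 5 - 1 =a^2 - 5*a + 4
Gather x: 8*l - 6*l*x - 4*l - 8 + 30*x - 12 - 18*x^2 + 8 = 4*l - 18*x^2 + x*(30 - 6*l) - 12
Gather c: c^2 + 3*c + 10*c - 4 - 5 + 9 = c^2 + 13*c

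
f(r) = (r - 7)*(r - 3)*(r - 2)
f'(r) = (r - 7)*(r - 3) + (r - 7)*(r - 2) + (r - 3)*(r - 2) = 3*r^2 - 24*r + 41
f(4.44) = -8.99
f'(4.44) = -6.42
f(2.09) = 0.40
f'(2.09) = 3.94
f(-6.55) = -1106.39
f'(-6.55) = 326.91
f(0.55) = -22.91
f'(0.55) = 28.71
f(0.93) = -13.44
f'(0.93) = 21.27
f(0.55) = -22.91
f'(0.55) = 28.71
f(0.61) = -21.23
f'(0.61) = 27.48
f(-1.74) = -154.94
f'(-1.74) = 91.84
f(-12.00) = -3990.00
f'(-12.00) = 761.00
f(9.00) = 84.00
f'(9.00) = 68.00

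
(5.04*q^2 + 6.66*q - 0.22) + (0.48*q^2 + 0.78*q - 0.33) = 5.52*q^2 + 7.44*q - 0.55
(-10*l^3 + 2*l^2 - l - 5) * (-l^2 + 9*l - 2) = 10*l^5 - 92*l^4 + 39*l^3 - 8*l^2 - 43*l + 10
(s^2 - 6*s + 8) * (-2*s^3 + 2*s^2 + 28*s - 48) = -2*s^5 + 14*s^4 - 200*s^2 + 512*s - 384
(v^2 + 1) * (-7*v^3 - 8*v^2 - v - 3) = -7*v^5 - 8*v^4 - 8*v^3 - 11*v^2 - v - 3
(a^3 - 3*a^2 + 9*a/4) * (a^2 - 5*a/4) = a^5 - 17*a^4/4 + 6*a^3 - 45*a^2/16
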